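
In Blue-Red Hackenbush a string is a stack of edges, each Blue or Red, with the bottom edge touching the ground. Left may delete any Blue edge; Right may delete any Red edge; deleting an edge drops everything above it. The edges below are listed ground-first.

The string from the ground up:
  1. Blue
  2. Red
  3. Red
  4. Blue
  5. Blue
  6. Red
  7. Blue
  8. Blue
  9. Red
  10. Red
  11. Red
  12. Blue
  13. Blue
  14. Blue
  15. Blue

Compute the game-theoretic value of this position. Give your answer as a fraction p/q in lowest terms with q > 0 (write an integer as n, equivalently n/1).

Prefix values for Blue Red Red Blue Blue Red Blue Blue Red Red Red Blue Blue Blue Blue via {L|R} + simplicity:
1 of 15 · B · max L 0 · min R +∞ => 1
2 of 15 · BR · max L 0 · min R 1 => 1/2
3 of 15 · BRR · max L 0 · min R 1/2 => 1/4
4 of 15 · BRRB · max L 1/4 · min R 1/2 => 3/8
5 of 15 · BRRBB · max L 3/8 · min R 1/2 => 7/16
6 of 15 · BRRBBR · max L 3/8 · min R 7/16 => 13/32
7 of 15 · BRRBBRB · max L 13/32 · min R 7/16 => 27/64
8 of 15 · BRRBBRBB · max L 27/64 · min R 7/16 => 55/128
9 of 15 · BRRBBRBBR · max L 27/64 · min R 55/128 => 109/256
10 of 15 · BRRBBRBBRR · max L 27/64 · min R 109/256 => 217/512
11 of 15 · BRRBBRBBRRR · max L 27/64 · min R 217/512 => 433/1024
12 of 15 · BRRBBRBBRRRB · max L 433/1024 · min R 217/512 => 867/2048
13 of 15 · BRRBBRBBRRRBB · max L 867/2048 · min R 217/512 => 1735/4096
14 of 15 · BRRBBRBBRRRBBB · max L 1735/4096 · min R 217/512 => 3471/8192
15 of 15 · BRRBBRBBRRRBBBB · max L 3471/8192 · min R 217/512 => 6943/16384

6943/16384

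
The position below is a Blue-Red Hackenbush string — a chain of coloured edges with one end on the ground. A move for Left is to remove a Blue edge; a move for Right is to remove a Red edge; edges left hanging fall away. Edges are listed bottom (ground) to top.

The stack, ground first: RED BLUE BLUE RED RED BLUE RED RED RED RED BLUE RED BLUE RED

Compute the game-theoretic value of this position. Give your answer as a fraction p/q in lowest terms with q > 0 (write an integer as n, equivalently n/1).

G(R) = { · | 0 } => -1
G(RB) = { -1 | 0 } => -1/2
G(RBB) = { -1; -1/2 | 0 } => -1/4
G(RBBR) = { -1; -1/2 | -1/4; 0 } => -3/8
G(RBBRR) = { -1; -1/2 | -3/8; -1/4; 0 } => -7/16
G(RBBRRB) = { -1; -1/2; -7/16 | -3/8; -1/4; 0 } => -13/32
G(RBBRRBR) = { -1; -1/2; -7/16 | -13/32; -3/8; -1/4; 0 } => -27/64
G(RBBRRBRR) = { -1; -1/2; -7/16 | -27/64; -13/32; -3/8; -1/4; 0 } => -55/128
G(RBBRRBRRR) = { -1; -1/2; -7/16 | -55/128; -27/64; -13/32; -3/8; -1/4; 0 } => -111/256
G(RBBRRBRRRR) = { -1; -1/2; -7/16 | -111/256; -55/128; -27/64; -13/32; -3/8; -1/4; 0 } => -223/512
G(RBBRRBRRRRB) = { -1; -1/2; -7/16; -223/512 | -111/256; -55/128; -27/64; -13/32; -3/8; -1/4; 0 } => -445/1024
G(RBBRRBRRRRBR) = { -1; -1/2; -7/16; -223/512 | -445/1024; -111/256; -55/128; -27/64; -13/32; -3/8; -1/4; 0 } => -891/2048
G(RBBRRBRRRRBRB) = { -1; -1/2; -7/16; -223/512; -891/2048 | -445/1024; -111/256; -55/128; -27/64; -13/32; -3/8; -1/4; 0 } => -1781/4096
G(RBBRRBRRRRBRBR) = { -1; -1/2; -7/16; -223/512; -891/2048 | -1781/4096; -445/1024; -111/256; -55/128; -27/64; -13/32; -3/8; -1/4; 0 } => -3563/8192

-3563/8192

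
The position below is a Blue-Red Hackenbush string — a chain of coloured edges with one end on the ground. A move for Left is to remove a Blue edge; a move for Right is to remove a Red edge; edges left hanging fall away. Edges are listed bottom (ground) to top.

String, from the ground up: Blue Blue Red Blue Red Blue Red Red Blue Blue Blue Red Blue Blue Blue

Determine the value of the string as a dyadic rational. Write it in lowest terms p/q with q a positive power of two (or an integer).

13551/8192

Recurse on prefixes of the 15-edge string Blue Blue Red Blue Red Blue Red Red Blue Blue Blue Red Blue Blue Blue:
value_1 [B]  L=[0]  R=[none]  → 1
value_2 [BB]  L=[0 1]  R=[none]  → 2
value_3 [BBR]  L=[0 1]  R=[2]  → 3/2
value_4 [BBRB]  L=[0 1 3/2]  R=[2]  → 7/4
value_5 [BBRBR]  L=[0 1 3/2]  R=[7/4 2]  → 13/8
value_6 [BBRBRB]  L=[0 1 3/2 13/8]  R=[7/4 2]  → 27/16
value_7 [BBRBRBR]  L=[0 1 3/2 13/8]  R=[27/16 7/4 2]  → 53/32
value_8 [BBRBRBRR]  L=[0 1 3/2 13/8]  R=[53/32 27/16 7/4 2]  → 105/64
value_9 [BBRBRBRRB]  L=[0 1 3/2 13/8 105/64]  R=[53/32 27/16 7/4 2]  → 211/128
value_10 [BBRBRBRRBB]  L=[0 1 3/2 13/8 105/64 211/128]  R=[53/32 27/16 7/4 2]  → 423/256
value_11 [BBRBRBRRBBB]  L=[0 1 3/2 13/8 105/64 211/128 423/256]  R=[53/32 27/16 7/4 2]  → 847/512
value_12 [BBRBRBRRBBBR]  L=[0 1 3/2 13/8 105/64 211/128 423/256]  R=[847/512 53/32 27/16 7/4 2]  → 1693/1024
value_13 [BBRBRBRRBBBRB]  L=[0 1 3/2 13/8 105/64 211/128 423/256 1693/1024]  R=[847/512 53/32 27/16 7/4 2]  → 3387/2048
value_14 [BBRBRBRRBBBRBB]  L=[0 1 3/2 13/8 105/64 211/128 423/256 1693/1024 3387/2048]  R=[847/512 53/32 27/16 7/4 2]  → 6775/4096
value_15 [BBRBRBRRBBBRBBB]  L=[0 1 3/2 13/8 105/64 211/128 423/256 1693/1024 3387/2048 6775/4096]  R=[847/512 53/32 27/16 7/4 2]  → 13551/8192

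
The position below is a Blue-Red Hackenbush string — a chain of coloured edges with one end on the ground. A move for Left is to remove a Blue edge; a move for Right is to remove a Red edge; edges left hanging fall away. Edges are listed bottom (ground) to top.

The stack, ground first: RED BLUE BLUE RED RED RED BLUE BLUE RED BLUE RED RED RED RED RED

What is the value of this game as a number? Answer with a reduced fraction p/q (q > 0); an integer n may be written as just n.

v(R) = { — | 0 } => -1
v(RB) = { -1 | 0 } => -1/2
v(RBB) = { -1 -1/2 | 0 } => -1/4
v(RBBR) = { -1 -1/2 | -1/4 0 } => -3/8
v(RBBRR) = { -1 -1/2 | -3/8 -1/4 0 } => -7/16
v(RBBRRR) = { -1 -1/2 | -7/16 -3/8 -1/4 0 } => -15/32
v(RBBRRRB) = { -1 -1/2 -15/32 | -7/16 -3/8 -1/4 0 } => -29/64
v(RBBRRRBB) = { -1 -1/2 -15/32 -29/64 | -7/16 -3/8 -1/4 0 } => -57/128
v(RBBRRRBBR) = { -1 -1/2 -15/32 -29/64 | -57/128 -7/16 -3/8 -1/4 0 } => -115/256
v(RBBRRRBBRB) = { -1 -1/2 -15/32 -29/64 -115/256 | -57/128 -7/16 -3/8 -1/4 0 } => -229/512
v(RBBRRRBBRBR) = { -1 -1/2 -15/32 -29/64 -115/256 | -229/512 -57/128 -7/16 -3/8 -1/4 0 } => -459/1024
v(RBBRRRBBRBRR) = { -1 -1/2 -15/32 -29/64 -115/256 | -459/1024 -229/512 -57/128 -7/16 -3/8 -1/4 0 } => -919/2048
v(RBBRRRBBRBRRR) = { -1 -1/2 -15/32 -29/64 -115/256 | -919/2048 -459/1024 -229/512 -57/128 -7/16 -3/8 -1/4 0 } => -1839/4096
v(RBBRRRBBRBRRRR) = { -1 -1/2 -15/32 -29/64 -115/256 | -1839/4096 -919/2048 -459/1024 -229/512 -57/128 -7/16 -3/8 -1/4 0 } => -3679/8192
v(RBBRRRBBRBRRRRR) = { -1 -1/2 -15/32 -29/64 -115/256 | -3679/8192 -1839/4096 -919/2048 -459/1024 -229/512 -57/128 -7/16 -3/8 -1/4 0 } => -7359/16384

-7359/16384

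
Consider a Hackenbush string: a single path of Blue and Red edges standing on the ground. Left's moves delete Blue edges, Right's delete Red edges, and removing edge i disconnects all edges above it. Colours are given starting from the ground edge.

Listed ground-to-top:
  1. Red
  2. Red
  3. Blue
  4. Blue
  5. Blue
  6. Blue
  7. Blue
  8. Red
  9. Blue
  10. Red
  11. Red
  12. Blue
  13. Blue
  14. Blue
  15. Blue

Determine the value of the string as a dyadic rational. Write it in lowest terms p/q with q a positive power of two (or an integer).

Prefix values for Red Red Blue Blue Blue Blue Blue Red Blue Red Red Blue Blue Blue Blue via {L|R} + simplicity:
g(R) = {  | 0 } gives -1
g(RR) = {  | -1, 0 } gives -2
g(RRB) = { -2 | -1, 0 } gives -3/2
g(RRBB) = { -2, -3/2 | -1, 0 } gives -5/4
g(RRBBB) = { -2, -3/2, -5/4 | -1, 0 } gives -9/8
g(RRBBBB) = { -2, -3/2, -5/4, -9/8 | -1, 0 } gives -17/16
g(RRBBBBB) = { -2, -3/2, -5/4, -9/8, -17/16 | -1, 0 } gives -33/32
g(RRBBBBBR) = { -2, -3/2, -5/4, -9/8, -17/16 | -33/32, -1, 0 } gives -67/64
g(RRBBBBBRB) = { -2, -3/2, -5/4, -9/8, -17/16, -67/64 | -33/32, -1, 0 } gives -133/128
g(RRBBBBBRBR) = { -2, -3/2, -5/4, -9/8, -17/16, -67/64 | -133/128, -33/32, -1, 0 } gives -267/256
g(RRBBBBBRBRR) = { -2, -3/2, -5/4, -9/8, -17/16, -67/64 | -267/256, -133/128, -33/32, -1, 0 } gives -535/512
g(RRBBBBBRBRRB) = { -2, -3/2, -5/4, -9/8, -17/16, -67/64, -535/512 | -267/256, -133/128, -33/32, -1, 0 } gives -1069/1024
g(RRBBBBBRBRRBB) = { -2, -3/2, -5/4, -9/8, -17/16, -67/64, -535/512, -1069/1024 | -267/256, -133/128, -33/32, -1, 0 } gives -2137/2048
g(RRBBBBBRBRRBBB) = { -2, -3/2, -5/4, -9/8, -17/16, -67/64, -535/512, -1069/1024, -2137/2048 | -267/256, -133/128, -33/32, -1, 0 } gives -4273/4096
g(RRBBBBBRBRRBBBB) = { -2, -3/2, -5/4, -9/8, -17/16, -67/64, -535/512, -1069/1024, -2137/2048, -4273/4096 | -267/256, -133/128, -33/32, -1, 0 } gives -8545/8192

-8545/8192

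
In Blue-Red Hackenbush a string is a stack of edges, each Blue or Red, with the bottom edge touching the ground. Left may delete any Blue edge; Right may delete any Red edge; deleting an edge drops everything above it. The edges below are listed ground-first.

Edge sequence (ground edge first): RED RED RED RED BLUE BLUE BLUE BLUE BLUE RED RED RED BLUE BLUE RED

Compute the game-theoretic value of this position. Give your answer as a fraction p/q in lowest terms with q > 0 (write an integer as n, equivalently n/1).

R: Left { none }, Right { 0 } ⇒ simplest -1
RR: Left { none }, Right { -1 0 } ⇒ simplest -2
RRR: Left { none }, Right { -2 -1 0 } ⇒ simplest -3
RRRR: Left { none }, Right { -3 -2 -1 0 } ⇒ simplest -4
RRRRB: Left { -4 }, Right { -3 -2 -1 0 } ⇒ simplest -7/2
RRRRBB: Left { -4 -7/2 }, Right { -3 -2 -1 0 } ⇒ simplest -13/4
RRRRBBB: Left { -4 -7/2 -13/4 }, Right { -3 -2 -1 0 } ⇒ simplest -25/8
RRRRBBBB: Left { -4 -7/2 -13/4 -25/8 }, Right { -3 -2 -1 0 } ⇒ simplest -49/16
RRRRBBBBB: Left { -4 -7/2 -13/4 -25/8 -49/16 }, Right { -3 -2 -1 0 } ⇒ simplest -97/32
RRRRBBBBBR: Left { -4 -7/2 -13/4 -25/8 -49/16 }, Right { -97/32 -3 -2 -1 0 } ⇒ simplest -195/64
RRRRBBBBBRR: Left { -4 -7/2 -13/4 -25/8 -49/16 }, Right { -195/64 -97/32 -3 -2 -1 0 } ⇒ simplest -391/128
RRRRBBBBBRRR: Left { -4 -7/2 -13/4 -25/8 -49/16 }, Right { -391/128 -195/64 -97/32 -3 -2 -1 0 } ⇒ simplest -783/256
RRRRBBBBBRRRB: Left { -4 -7/2 -13/4 -25/8 -49/16 -783/256 }, Right { -391/128 -195/64 -97/32 -3 -2 -1 0 } ⇒ simplest -1565/512
RRRRBBBBBRRRBB: Left { -4 -7/2 -13/4 -25/8 -49/16 -783/256 -1565/512 }, Right { -391/128 -195/64 -97/32 -3 -2 -1 0 } ⇒ simplest -3129/1024
RRRRBBBBBRRRBBR: Left { -4 -7/2 -13/4 -25/8 -49/16 -783/256 -1565/512 }, Right { -3129/1024 -391/128 -195/64 -97/32 -3 -2 -1 0 } ⇒ simplest -6259/2048

-6259/2048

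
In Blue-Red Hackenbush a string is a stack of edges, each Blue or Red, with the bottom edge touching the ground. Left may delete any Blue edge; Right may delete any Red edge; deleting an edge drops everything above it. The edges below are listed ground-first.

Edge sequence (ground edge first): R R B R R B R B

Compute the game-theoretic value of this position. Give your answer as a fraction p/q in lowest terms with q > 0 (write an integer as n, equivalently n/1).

Build g(s[:k]) for k = 1..8, string s = R R B R R B R B.
R: Left { — }, Right { 0 } so simplest -1
RR: Left { — }, Right { -1 0 } so simplest -2
RRB: Left { -2 }, Right { -1 0 } so simplest -3/2
RRBR: Left { -2 }, Right { -3/2 -1 0 } so simplest -7/4
RRBRR: Left { -2 }, Right { -7/4 -3/2 -1 0 } so simplest -15/8
RRBRRB: Left { -2 -15/8 }, Right { -7/4 -3/2 -1 0 } so simplest -29/16
RRBRRBR: Left { -2 -15/8 }, Right { -29/16 -7/4 -3/2 -1 0 } so simplest -59/32
RRBRRBRB: Left { -2 -15/8 -59/32 }, Right { -29/16 -7/4 -3/2 -1 0 } so simplest -117/64

-117/64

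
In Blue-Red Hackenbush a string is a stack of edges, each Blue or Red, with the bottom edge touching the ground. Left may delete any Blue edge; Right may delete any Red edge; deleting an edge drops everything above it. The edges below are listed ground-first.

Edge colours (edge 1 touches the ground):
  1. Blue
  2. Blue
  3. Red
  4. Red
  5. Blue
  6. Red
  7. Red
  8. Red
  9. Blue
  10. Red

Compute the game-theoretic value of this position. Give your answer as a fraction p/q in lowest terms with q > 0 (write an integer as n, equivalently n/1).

Build g(s[:k]) for k = 1..10, string s = Blue Blue Red Red Blue Red Red Red Blue Red.
g(B) = { 0 |  } → 1
g(BB) = { 0, 1 |  } → 2
g(BBR) = { 0, 1 | 2 } → 3/2
g(BBRR) = { 0, 1 | 3/2, 2 } → 5/4
g(BBRRB) = { 0, 1, 5/4 | 3/2, 2 } → 11/8
g(BBRRBR) = { 0, 1, 5/4 | 11/8, 3/2, 2 } → 21/16
g(BBRRBRR) = { 0, 1, 5/4 | 21/16, 11/8, 3/2, 2 } → 41/32
g(BBRRBRRR) = { 0, 1, 5/4 | 41/32, 21/16, 11/8, 3/2, 2 } → 81/64
g(BBRRBRRRB) = { 0, 1, 5/4, 81/64 | 41/32, 21/16, 11/8, 3/2, 2 } → 163/128
g(BBRRBRRRBR) = { 0, 1, 5/4, 81/64 | 163/128, 41/32, 21/16, 11/8, 3/2, 2 } → 325/256

325/256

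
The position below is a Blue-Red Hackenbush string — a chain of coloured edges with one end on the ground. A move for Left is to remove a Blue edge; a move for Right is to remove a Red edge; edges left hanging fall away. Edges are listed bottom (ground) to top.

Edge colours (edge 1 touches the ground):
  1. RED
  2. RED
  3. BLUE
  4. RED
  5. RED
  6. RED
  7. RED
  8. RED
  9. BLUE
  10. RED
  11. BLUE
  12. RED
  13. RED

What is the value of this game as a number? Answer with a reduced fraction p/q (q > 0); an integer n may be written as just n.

1 of 13 · R · max L −∞ · min R 0 → -1
2 of 13 · RR · max L −∞ · min R -1 → -2
3 of 13 · RRB · max L -2 · min R -1 → -3/2
4 of 13 · RRBR · max L -2 · min R -3/2 → -7/4
5 of 13 · RRBRR · max L -2 · min R -7/4 → -15/8
6 of 13 · RRBRRR · max L -2 · min R -15/8 → -31/16
7 of 13 · RRBRRRR · max L -2 · min R -31/16 → -63/32
8 of 13 · RRBRRRRR · max L -2 · min R -63/32 → -127/64
9 of 13 · RRBRRRRRB · max L -127/64 · min R -63/32 → -253/128
10 of 13 · RRBRRRRRBR · max L -127/64 · min R -253/128 → -507/256
11 of 13 · RRBRRRRRBRB · max L -507/256 · min R -253/128 → -1013/512
12 of 13 · RRBRRRRRBRBR · max L -507/256 · min R -1013/512 → -2027/1024
13 of 13 · RRBRRRRRBRBRR · max L -507/256 · min R -2027/1024 → -4055/2048

-4055/2048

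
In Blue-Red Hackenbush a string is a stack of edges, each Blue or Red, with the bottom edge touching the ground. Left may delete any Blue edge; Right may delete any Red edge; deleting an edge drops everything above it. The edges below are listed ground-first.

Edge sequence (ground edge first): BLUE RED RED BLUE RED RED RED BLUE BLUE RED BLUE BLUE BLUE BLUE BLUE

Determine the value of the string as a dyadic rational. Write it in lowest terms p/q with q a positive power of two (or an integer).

4543/16384

val(B) = { 0 | — } gives 1
val(BR) = { 0 | 1 } gives 1/2
val(BRR) = { 0 | 1/2 1 } gives 1/4
val(BRRB) = { 0 1/4 | 1/2 1 } gives 3/8
val(BRRBR) = { 0 1/4 | 3/8 1/2 1 } gives 5/16
val(BRRBRR) = { 0 1/4 | 5/16 3/8 1/2 1 } gives 9/32
val(BRRBRRR) = { 0 1/4 | 9/32 5/16 3/8 1/2 1 } gives 17/64
val(BRRBRRRB) = { 0 1/4 17/64 | 9/32 5/16 3/8 1/2 1 } gives 35/128
val(BRRBRRRBB) = { 0 1/4 17/64 35/128 | 9/32 5/16 3/8 1/2 1 } gives 71/256
val(BRRBRRRBBR) = { 0 1/4 17/64 35/128 | 71/256 9/32 5/16 3/8 1/2 1 } gives 141/512
val(BRRBRRRBBRB) = { 0 1/4 17/64 35/128 141/512 | 71/256 9/32 5/16 3/8 1/2 1 } gives 283/1024
val(BRRBRRRBBRBB) = { 0 1/4 17/64 35/128 141/512 283/1024 | 71/256 9/32 5/16 3/8 1/2 1 } gives 567/2048
val(BRRBRRRBBRBBB) = { 0 1/4 17/64 35/128 141/512 283/1024 567/2048 | 71/256 9/32 5/16 3/8 1/2 1 } gives 1135/4096
val(BRRBRRRBBRBBBB) = { 0 1/4 17/64 35/128 141/512 283/1024 567/2048 1135/4096 | 71/256 9/32 5/16 3/8 1/2 1 } gives 2271/8192
val(BRRBRRRBBRBBBBB) = { 0 1/4 17/64 35/128 141/512 283/1024 567/2048 1135/4096 2271/8192 | 71/256 9/32 5/16 3/8 1/2 1 } gives 4543/16384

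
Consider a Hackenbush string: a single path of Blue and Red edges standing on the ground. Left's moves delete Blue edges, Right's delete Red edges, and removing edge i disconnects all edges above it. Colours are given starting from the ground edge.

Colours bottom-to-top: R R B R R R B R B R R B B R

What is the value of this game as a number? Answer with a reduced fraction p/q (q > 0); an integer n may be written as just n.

G_1 [R]  L=[]  R=[0]  => -1
G_2 [RR]  L=[]  R=[-1 0]  => -2
G_3 [RRB]  L=[-2]  R=[-1 0]  => -3/2
G_4 [RRBR]  L=[-2]  R=[-3/2 -1 0]  => -7/4
G_5 [RRBRR]  L=[-2]  R=[-7/4 -3/2 -1 0]  => -15/8
G_6 [RRBRRR]  L=[-2]  R=[-15/8 -7/4 -3/2 -1 0]  => -31/16
G_7 [RRBRRRB]  L=[-2 -31/16]  R=[-15/8 -7/4 -3/2 -1 0]  => -61/32
G_8 [RRBRRRBR]  L=[-2 -31/16]  R=[-61/32 -15/8 -7/4 -3/2 -1 0]  => -123/64
G_9 [RRBRRRBRB]  L=[-2 -31/16 -123/64]  R=[-61/32 -15/8 -7/4 -3/2 -1 0]  => -245/128
G_10 [RRBRRRBRBR]  L=[-2 -31/16 -123/64]  R=[-245/128 -61/32 -15/8 -7/4 -3/2 -1 0]  => -491/256
G_11 [RRBRRRBRBRR]  L=[-2 -31/16 -123/64]  R=[-491/256 -245/128 -61/32 -15/8 -7/4 -3/2 -1 0]  => -983/512
G_12 [RRBRRRBRBRRB]  L=[-2 -31/16 -123/64 -983/512]  R=[-491/256 -245/128 -61/32 -15/8 -7/4 -3/2 -1 0]  => -1965/1024
G_13 [RRBRRRBRBRRBB]  L=[-2 -31/16 -123/64 -983/512 -1965/1024]  R=[-491/256 -245/128 -61/32 -15/8 -7/4 -3/2 -1 0]  => -3929/2048
G_14 [RRBRRRBRBRRBBR]  L=[-2 -31/16 -123/64 -983/512 -1965/1024]  R=[-3929/2048 -491/256 -245/128 -61/32 -15/8 -7/4 -3/2 -1 0]  => -7859/4096

-7859/4096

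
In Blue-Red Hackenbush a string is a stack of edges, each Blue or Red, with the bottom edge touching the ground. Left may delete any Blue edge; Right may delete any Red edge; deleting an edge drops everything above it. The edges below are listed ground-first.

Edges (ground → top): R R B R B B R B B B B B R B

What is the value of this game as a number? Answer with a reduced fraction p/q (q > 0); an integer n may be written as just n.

val(R) = { none | 0 } so -1
val(RR) = { none | -1 0 } so -2
val(RRB) = { -2 | -1 0 } so -3/2
val(RRBR) = { -2 | -3/2 -1 0 } so -7/4
val(RRBRB) = { -2 -7/4 | -3/2 -1 0 } so -13/8
val(RRBRBB) = { -2 -7/4 -13/8 | -3/2 -1 0 } so -25/16
val(RRBRBBR) = { -2 -7/4 -13/8 | -25/16 -3/2 -1 0 } so -51/32
val(RRBRBBRB) = { -2 -7/4 -13/8 -51/32 | -25/16 -3/2 -1 0 } so -101/64
val(RRBRBBRBB) = { -2 -7/4 -13/8 -51/32 -101/64 | -25/16 -3/2 -1 0 } so -201/128
val(RRBRBBRBBB) = { -2 -7/4 -13/8 -51/32 -101/64 -201/128 | -25/16 -3/2 -1 0 } so -401/256
val(RRBRBBRBBBB) = { -2 -7/4 -13/8 -51/32 -101/64 -201/128 -401/256 | -25/16 -3/2 -1 0 } so -801/512
val(RRBRBBRBBBBB) = { -2 -7/4 -13/8 -51/32 -101/64 -201/128 -401/256 -801/512 | -25/16 -3/2 -1 0 } so -1601/1024
val(RRBRBBRBBBBBR) = { -2 -7/4 -13/8 -51/32 -101/64 -201/128 -401/256 -801/512 | -1601/1024 -25/16 -3/2 -1 0 } so -3203/2048
val(RRBRBBRBBBBBRB) = { -2 -7/4 -13/8 -51/32 -101/64 -201/128 -401/256 -801/512 -3203/2048 | -1601/1024 -25/16 -3/2 -1 0 } so -6405/4096

-6405/4096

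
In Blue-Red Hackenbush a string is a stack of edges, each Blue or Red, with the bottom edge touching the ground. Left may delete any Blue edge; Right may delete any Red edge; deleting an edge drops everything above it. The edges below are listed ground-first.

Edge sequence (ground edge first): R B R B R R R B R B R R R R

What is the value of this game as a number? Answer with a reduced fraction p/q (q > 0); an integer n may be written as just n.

Build value(s[:k]) for k = 1..14, string s = R B R B R R R B R B R R R R.
value(R) = { (no moves) | 0 } so -1
value(RB) = { -1 | 0 } so -1/2
value(RBR) = { -1 | -1/2, 0 } so -3/4
value(RBRB) = { -1, -3/4 | -1/2, 0 } so -5/8
value(RBRBR) = { -1, -3/4 | -5/8, -1/2, 0 } so -11/16
value(RBRBRR) = { -1, -3/4 | -11/16, -5/8, -1/2, 0 } so -23/32
value(RBRBRRR) = { -1, -3/4 | -23/32, -11/16, -5/8, -1/2, 0 } so -47/64
value(RBRBRRRB) = { -1, -3/4, -47/64 | -23/32, -11/16, -5/8, -1/2, 0 } so -93/128
value(RBRBRRRBR) = { -1, -3/4, -47/64 | -93/128, -23/32, -11/16, -5/8, -1/2, 0 } so -187/256
value(RBRBRRRBRB) = { -1, -3/4, -47/64, -187/256 | -93/128, -23/32, -11/16, -5/8, -1/2, 0 } so -373/512
value(RBRBRRRBRBR) = { -1, -3/4, -47/64, -187/256 | -373/512, -93/128, -23/32, -11/16, -5/8, -1/2, 0 } so -747/1024
value(RBRBRRRBRBRR) = { -1, -3/4, -47/64, -187/256 | -747/1024, -373/512, -93/128, -23/32, -11/16, -5/8, -1/2, 0 } so -1495/2048
value(RBRBRRRBRBRRR) = { -1, -3/4, -47/64, -187/256 | -1495/2048, -747/1024, -373/512, -93/128, -23/32, -11/16, -5/8, -1/2, 0 } so -2991/4096
value(RBRBRRRBRBRRRR) = { -1, -3/4, -47/64, -187/256 | -2991/4096, -1495/2048, -747/1024, -373/512, -93/128, -23/32, -11/16, -5/8, -1/2, 0 } so -5983/8192

-5983/8192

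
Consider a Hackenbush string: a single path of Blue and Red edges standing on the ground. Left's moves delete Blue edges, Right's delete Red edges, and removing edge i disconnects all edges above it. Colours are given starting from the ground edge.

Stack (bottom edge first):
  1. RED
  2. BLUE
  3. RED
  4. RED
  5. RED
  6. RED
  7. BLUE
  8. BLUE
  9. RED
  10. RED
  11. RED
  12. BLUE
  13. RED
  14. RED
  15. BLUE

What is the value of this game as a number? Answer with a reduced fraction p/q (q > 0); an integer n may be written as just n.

edge 1 of 15 (RED): { ∅ | 0 } → -1
edge 2 of 15 (BLUE): { -1 | 0 } → -1/2
edge 3 of 15 (RED): { -1 | -1/2 0 } → -3/4
edge 4 of 15 (RED): { -1 | -3/4 -1/2 0 } → -7/8
edge 5 of 15 (RED): { -1 | -7/8 -3/4 -1/2 0 } → -15/16
edge 6 of 15 (RED): { -1 | -15/16 -7/8 -3/4 -1/2 0 } → -31/32
edge 7 of 15 (BLUE): { -1 -31/32 | -15/16 -7/8 -3/4 -1/2 0 } → -61/64
edge 8 of 15 (BLUE): { -1 -31/32 -61/64 | -15/16 -7/8 -3/4 -1/2 0 } → -121/128
edge 9 of 15 (RED): { -1 -31/32 -61/64 | -121/128 -15/16 -7/8 -3/4 -1/2 0 } → -243/256
edge 10 of 15 (RED): { -1 -31/32 -61/64 | -243/256 -121/128 -15/16 -7/8 -3/4 -1/2 0 } → -487/512
edge 11 of 15 (RED): { -1 -31/32 -61/64 | -487/512 -243/256 -121/128 -15/16 -7/8 -3/4 -1/2 0 } → -975/1024
edge 12 of 15 (BLUE): { -1 -31/32 -61/64 -975/1024 | -487/512 -243/256 -121/128 -15/16 -7/8 -3/4 -1/2 0 } → -1949/2048
edge 13 of 15 (RED): { -1 -31/32 -61/64 -975/1024 | -1949/2048 -487/512 -243/256 -121/128 -15/16 -7/8 -3/4 -1/2 0 } → -3899/4096
edge 14 of 15 (RED): { -1 -31/32 -61/64 -975/1024 | -3899/4096 -1949/2048 -487/512 -243/256 -121/128 -15/16 -7/8 -3/4 -1/2 0 } → -7799/8192
edge 15 of 15 (BLUE): { -1 -31/32 -61/64 -975/1024 -7799/8192 | -3899/4096 -1949/2048 -487/512 -243/256 -121/128 -15/16 -7/8 -3/4 -1/2 0 } → -15597/16384

-15597/16384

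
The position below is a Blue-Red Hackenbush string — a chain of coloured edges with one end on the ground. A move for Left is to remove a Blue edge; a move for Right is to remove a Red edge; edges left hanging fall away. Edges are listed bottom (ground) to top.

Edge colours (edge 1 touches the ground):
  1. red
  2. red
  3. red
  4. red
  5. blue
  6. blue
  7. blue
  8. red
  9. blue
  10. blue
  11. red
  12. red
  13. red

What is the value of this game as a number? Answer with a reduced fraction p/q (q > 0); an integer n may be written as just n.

-1615/512

step 1: add red to get r; options L={ ∅ } R={ 0 } — -1
step 2: add red to get rr; options L={ ∅ } R={ -1, 0 } — -2
step 3: add red to get rrr; options L={ ∅ } R={ -2, -1, 0 } — -3
step 4: add red to get rrrr; options L={ ∅ } R={ -3, -2, -1, 0 } — -4
step 5: add blue to get rrrrb; options L={ -4 } R={ -3, -2, -1, 0 } — -7/2
step 6: add blue to get rrrrbb; options L={ -4, -7/2 } R={ -3, -2, -1, 0 } — -13/4
step 7: add blue to get rrrrbbb; options L={ -4, -7/2, -13/4 } R={ -3, -2, -1, 0 } — -25/8
step 8: add red to get rrrrbbbr; options L={ -4, -7/2, -13/4 } R={ -25/8, -3, -2, -1, 0 } — -51/16
step 9: add blue to get rrrrbbbrb; options L={ -4, -7/2, -13/4, -51/16 } R={ -25/8, -3, -2, -1, 0 } — -101/32
step 10: add blue to get rrrrbbbrbb; options L={ -4, -7/2, -13/4, -51/16, -101/32 } R={ -25/8, -3, -2, -1, 0 } — -201/64
step 11: add red to get rrrrbbbrbbr; options L={ -4, -7/2, -13/4, -51/16, -101/32 } R={ -201/64, -25/8, -3, -2, -1, 0 } — -403/128
step 12: add red to get rrrrbbbrbbrr; options L={ -4, -7/2, -13/4, -51/16, -101/32 } R={ -403/128, -201/64, -25/8, -3, -2, -1, 0 } — -807/256
step 13: add red to get rrrrbbbrbbrrr; options L={ -4, -7/2, -13/4, -51/16, -101/32 } R={ -807/256, -403/128, -201/64, -25/8, -3, -2, -1, 0 } — -1615/512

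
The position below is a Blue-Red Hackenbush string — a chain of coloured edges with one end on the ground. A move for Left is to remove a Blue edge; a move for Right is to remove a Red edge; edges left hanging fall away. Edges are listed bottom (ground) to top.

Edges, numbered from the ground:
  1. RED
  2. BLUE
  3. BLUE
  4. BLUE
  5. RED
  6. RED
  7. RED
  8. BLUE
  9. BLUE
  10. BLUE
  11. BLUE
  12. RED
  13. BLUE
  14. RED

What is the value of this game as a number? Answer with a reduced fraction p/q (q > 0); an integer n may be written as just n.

-1803/8192

Build g(s[:k]) for k = 1..14, string s = RED BLUE BLUE BLUE RED RED RED BLUE BLUE BLUE BLUE RED BLUE RED.
step 1: add RED to get R; options L={ ∅ } R={ 0 } ⇒ -1
step 2: add BLUE to get RB; options L={ -1 } R={ 0 } ⇒ -1/2
step 3: add BLUE to get RBB; options L={ -1; -1/2 } R={ 0 } ⇒ -1/4
step 4: add BLUE to get RBBB; options L={ -1; -1/2; -1/4 } R={ 0 } ⇒ -1/8
step 5: add RED to get RBBBR; options L={ -1; -1/2; -1/4 } R={ -1/8; 0 } ⇒ -3/16
step 6: add RED to get RBBBRR; options L={ -1; -1/2; -1/4 } R={ -3/16; -1/8; 0 } ⇒ -7/32
step 7: add RED to get RBBBRRR; options L={ -1; -1/2; -1/4 } R={ -7/32; -3/16; -1/8; 0 } ⇒ -15/64
step 8: add BLUE to get RBBBRRRB; options L={ -1; -1/2; -1/4; -15/64 } R={ -7/32; -3/16; -1/8; 0 } ⇒ -29/128
step 9: add BLUE to get RBBBRRRBB; options L={ -1; -1/2; -1/4; -15/64; -29/128 } R={ -7/32; -3/16; -1/8; 0 } ⇒ -57/256
step 10: add BLUE to get RBBBRRRBBB; options L={ -1; -1/2; -1/4; -15/64; -29/128; -57/256 } R={ -7/32; -3/16; -1/8; 0 } ⇒ -113/512
step 11: add BLUE to get RBBBRRRBBBB; options L={ -1; -1/2; -1/4; -15/64; -29/128; -57/256; -113/512 } R={ -7/32; -3/16; -1/8; 0 } ⇒ -225/1024
step 12: add RED to get RBBBRRRBBBBR; options L={ -1; -1/2; -1/4; -15/64; -29/128; -57/256; -113/512 } R={ -225/1024; -7/32; -3/16; -1/8; 0 } ⇒ -451/2048
step 13: add BLUE to get RBBBRRRBBBBRB; options L={ -1; -1/2; -1/4; -15/64; -29/128; -57/256; -113/512; -451/2048 } R={ -225/1024; -7/32; -3/16; -1/8; 0 } ⇒ -901/4096
step 14: add RED to get RBBBRRRBBBBRBR; options L={ -1; -1/2; -1/4; -15/64; -29/128; -57/256; -113/512; -451/2048 } R={ -901/4096; -225/1024; -7/32; -3/16; -1/8; 0 } ⇒ -1803/8192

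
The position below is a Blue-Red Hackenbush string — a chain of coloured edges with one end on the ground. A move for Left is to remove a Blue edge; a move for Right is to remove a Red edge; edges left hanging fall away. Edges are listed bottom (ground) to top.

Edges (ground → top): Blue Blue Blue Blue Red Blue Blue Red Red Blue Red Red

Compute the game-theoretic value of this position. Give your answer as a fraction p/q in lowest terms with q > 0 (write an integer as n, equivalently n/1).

969/256

edge 1 of 12 (Blue): { 0 |  } → 1
edge 2 of 12 (Blue): { 0,1 |  } → 2
edge 3 of 12 (Blue): { 0,1,2 |  } → 3
edge 4 of 12 (Blue): { 0,1,2,3 |  } → 4
edge 5 of 12 (Red): { 0,1,2,3 | 4 } → 7/2
edge 6 of 12 (Blue): { 0,1,2,3,7/2 | 4 } → 15/4
edge 7 of 12 (Blue): { 0,1,2,3,7/2,15/4 | 4 } → 31/8
edge 8 of 12 (Red): { 0,1,2,3,7/2,15/4 | 31/8,4 } → 61/16
edge 9 of 12 (Red): { 0,1,2,3,7/2,15/4 | 61/16,31/8,4 } → 121/32
edge 10 of 12 (Blue): { 0,1,2,3,7/2,15/4,121/32 | 61/16,31/8,4 } → 243/64
edge 11 of 12 (Red): { 0,1,2,3,7/2,15/4,121/32 | 243/64,61/16,31/8,4 } → 485/128
edge 12 of 12 (Red): { 0,1,2,3,7/2,15/4,121/32 | 485/128,243/64,61/16,31/8,4 } → 969/256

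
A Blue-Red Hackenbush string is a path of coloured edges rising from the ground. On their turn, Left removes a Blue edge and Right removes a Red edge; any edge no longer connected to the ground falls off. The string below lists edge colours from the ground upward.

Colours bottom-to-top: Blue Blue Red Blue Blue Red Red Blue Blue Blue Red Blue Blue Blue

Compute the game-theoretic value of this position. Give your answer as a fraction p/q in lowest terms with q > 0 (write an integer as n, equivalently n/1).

step 1: add Blue to get B; options L={ 0 } R={ none } → 1
step 2: add Blue to get BB; options L={ 0,1 } R={ none } → 2
step 3: add Red to get BBR; options L={ 0,1 } R={ 2 } → 3/2
step 4: add Blue to get BBRB; options L={ 0,1,3/2 } R={ 2 } → 7/4
step 5: add Blue to get BBRBB; options L={ 0,1,3/2,7/4 } R={ 2 } → 15/8
step 6: add Red to get BBRBBR; options L={ 0,1,3/2,7/4 } R={ 15/8,2 } → 29/16
step 7: add Red to get BBRBBRR; options L={ 0,1,3/2,7/4 } R={ 29/16,15/8,2 } → 57/32
step 8: add Blue to get BBRBBRRB; options L={ 0,1,3/2,7/4,57/32 } R={ 29/16,15/8,2 } → 115/64
step 9: add Blue to get BBRBBRRBB; options L={ 0,1,3/2,7/4,57/32,115/64 } R={ 29/16,15/8,2 } → 231/128
step 10: add Blue to get BBRBBRRBBB; options L={ 0,1,3/2,7/4,57/32,115/64,231/128 } R={ 29/16,15/8,2 } → 463/256
step 11: add Red to get BBRBBRRBBBR; options L={ 0,1,3/2,7/4,57/32,115/64,231/128 } R={ 463/256,29/16,15/8,2 } → 925/512
step 12: add Blue to get BBRBBRRBBBRB; options L={ 0,1,3/2,7/4,57/32,115/64,231/128,925/512 } R={ 463/256,29/16,15/8,2 } → 1851/1024
step 13: add Blue to get BBRBBRRBBBRBB; options L={ 0,1,3/2,7/4,57/32,115/64,231/128,925/512,1851/1024 } R={ 463/256,29/16,15/8,2 } → 3703/2048
step 14: add Blue to get BBRBBRRBBBRBBB; options L={ 0,1,3/2,7/4,57/32,115/64,231/128,925/512,1851/1024,3703/2048 } R={ 463/256,29/16,15/8,2 } → 7407/4096

7407/4096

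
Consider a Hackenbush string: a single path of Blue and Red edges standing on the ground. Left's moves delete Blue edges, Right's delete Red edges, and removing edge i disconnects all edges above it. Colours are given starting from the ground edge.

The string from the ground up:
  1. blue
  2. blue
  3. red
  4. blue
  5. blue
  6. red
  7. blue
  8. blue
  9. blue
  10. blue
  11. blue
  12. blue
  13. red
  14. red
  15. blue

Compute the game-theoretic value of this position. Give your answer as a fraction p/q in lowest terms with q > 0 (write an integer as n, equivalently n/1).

value(b) = { 0 |  } => 1
value(bb) = { 0, 1 |  } => 2
value(bbr) = { 0, 1 | 2 } => 3/2
value(bbrb) = { 0, 1, 3/2 | 2 } => 7/4
value(bbrbb) = { 0, 1, 3/2, 7/4 | 2 } => 15/8
value(bbrbbr) = { 0, 1, 3/2, 7/4 | 15/8, 2 } => 29/16
value(bbrbbrb) = { 0, 1, 3/2, 7/4, 29/16 | 15/8, 2 } => 59/32
value(bbrbbrbb) = { 0, 1, 3/2, 7/4, 29/16, 59/32 | 15/8, 2 } => 119/64
value(bbrbbrbbb) = { 0, 1, 3/2, 7/4, 29/16, 59/32, 119/64 | 15/8, 2 } => 239/128
value(bbrbbrbbbb) = { 0, 1, 3/2, 7/4, 29/16, 59/32, 119/64, 239/128 | 15/8, 2 } => 479/256
value(bbrbbrbbbbb) = { 0, 1, 3/2, 7/4, 29/16, 59/32, 119/64, 239/128, 479/256 | 15/8, 2 } => 959/512
value(bbrbbrbbbbbb) = { 0, 1, 3/2, 7/4, 29/16, 59/32, 119/64, 239/128, 479/256, 959/512 | 15/8, 2 } => 1919/1024
value(bbrbbrbbbbbbr) = { 0, 1, 3/2, 7/4, 29/16, 59/32, 119/64, 239/128, 479/256, 959/512 | 1919/1024, 15/8, 2 } => 3837/2048
value(bbrbbrbbbbbbrr) = { 0, 1, 3/2, 7/4, 29/16, 59/32, 119/64, 239/128, 479/256, 959/512 | 3837/2048, 1919/1024, 15/8, 2 } => 7673/4096
value(bbrbbrbbbbbbrrb) = { 0, 1, 3/2, 7/4, 29/16, 59/32, 119/64, 239/128, 479/256, 959/512, 7673/4096 | 3837/2048, 1919/1024, 15/8, 2 } => 15347/8192

15347/8192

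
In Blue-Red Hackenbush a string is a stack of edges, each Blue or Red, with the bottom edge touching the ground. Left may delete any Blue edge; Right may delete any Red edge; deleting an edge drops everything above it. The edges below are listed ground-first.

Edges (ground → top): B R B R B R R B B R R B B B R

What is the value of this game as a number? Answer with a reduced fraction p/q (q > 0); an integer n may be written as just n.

B: Left { 0 }, Right {  } — simplest 1
BR: Left { 0 }, Right { 1 } — simplest 1/2
BRB: Left { 0 1/2 }, Right { 1 } — simplest 3/4
BRBR: Left { 0 1/2 }, Right { 3/4 1 } — simplest 5/8
BRBRB: Left { 0 1/2 5/8 }, Right { 3/4 1 } — simplest 11/16
BRBRBR: Left { 0 1/2 5/8 }, Right { 11/16 3/4 1 } — simplest 21/32
BRBRBRR: Left { 0 1/2 5/8 }, Right { 21/32 11/16 3/4 1 } — simplest 41/64
BRBRBRRB: Left { 0 1/2 5/8 41/64 }, Right { 21/32 11/16 3/4 1 } — simplest 83/128
BRBRBRRBB: Left { 0 1/2 5/8 41/64 83/128 }, Right { 21/32 11/16 3/4 1 } — simplest 167/256
BRBRBRRBBR: Left { 0 1/2 5/8 41/64 83/128 }, Right { 167/256 21/32 11/16 3/4 1 } — simplest 333/512
BRBRBRRBBRR: Left { 0 1/2 5/8 41/64 83/128 }, Right { 333/512 167/256 21/32 11/16 3/4 1 } — simplest 665/1024
BRBRBRRBBRRB: Left { 0 1/2 5/8 41/64 83/128 665/1024 }, Right { 333/512 167/256 21/32 11/16 3/4 1 } — simplest 1331/2048
BRBRBRRBBRRBB: Left { 0 1/2 5/8 41/64 83/128 665/1024 1331/2048 }, Right { 333/512 167/256 21/32 11/16 3/4 1 } — simplest 2663/4096
BRBRBRRBBRRBBB: Left { 0 1/2 5/8 41/64 83/128 665/1024 1331/2048 2663/4096 }, Right { 333/512 167/256 21/32 11/16 3/4 1 } — simplest 5327/8192
BRBRBRRBBRRBBBR: Left { 0 1/2 5/8 41/64 83/128 665/1024 1331/2048 2663/4096 }, Right { 5327/8192 333/512 167/256 21/32 11/16 3/4 1 } — simplest 10653/16384

10653/16384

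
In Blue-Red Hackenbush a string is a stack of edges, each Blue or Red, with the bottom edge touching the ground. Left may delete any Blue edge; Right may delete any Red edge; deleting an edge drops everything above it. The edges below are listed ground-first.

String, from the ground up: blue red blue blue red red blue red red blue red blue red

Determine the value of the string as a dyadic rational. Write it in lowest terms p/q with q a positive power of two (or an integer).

3221/4096

edge 1 of 13 (blue): { 0 | — } so 1
edge 2 of 13 (red): { 0 | 1 } so 1/2
edge 3 of 13 (blue): { 0, 1/2 | 1 } so 3/4
edge 4 of 13 (blue): { 0, 1/2, 3/4 | 1 } so 7/8
edge 5 of 13 (red): { 0, 1/2, 3/4 | 7/8, 1 } so 13/16
edge 6 of 13 (red): { 0, 1/2, 3/4 | 13/16, 7/8, 1 } so 25/32
edge 7 of 13 (blue): { 0, 1/2, 3/4, 25/32 | 13/16, 7/8, 1 } so 51/64
edge 8 of 13 (red): { 0, 1/2, 3/4, 25/32 | 51/64, 13/16, 7/8, 1 } so 101/128
edge 9 of 13 (red): { 0, 1/2, 3/4, 25/32 | 101/128, 51/64, 13/16, 7/8, 1 } so 201/256
edge 10 of 13 (blue): { 0, 1/2, 3/4, 25/32, 201/256 | 101/128, 51/64, 13/16, 7/8, 1 } so 403/512
edge 11 of 13 (red): { 0, 1/2, 3/4, 25/32, 201/256 | 403/512, 101/128, 51/64, 13/16, 7/8, 1 } so 805/1024
edge 12 of 13 (blue): { 0, 1/2, 3/4, 25/32, 201/256, 805/1024 | 403/512, 101/128, 51/64, 13/16, 7/8, 1 } so 1611/2048
edge 13 of 13 (red): { 0, 1/2, 3/4, 25/32, 201/256, 805/1024 | 1611/2048, 403/512, 101/128, 51/64, 13/16, 7/8, 1 } so 3221/4096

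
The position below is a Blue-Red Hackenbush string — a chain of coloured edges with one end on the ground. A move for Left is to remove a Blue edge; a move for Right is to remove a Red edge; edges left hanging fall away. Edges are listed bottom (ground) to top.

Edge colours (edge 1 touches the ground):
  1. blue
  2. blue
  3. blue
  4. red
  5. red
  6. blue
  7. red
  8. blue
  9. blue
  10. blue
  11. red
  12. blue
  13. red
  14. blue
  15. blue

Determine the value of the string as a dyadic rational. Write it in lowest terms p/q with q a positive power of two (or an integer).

9687/4096

Prefix values for blue blue blue red red blue red blue blue blue red blue red blue blue via {L|R} + simplicity:
1 of 15 · b · max L 0 · min R +∞ — 1
2 of 15 · bb · max L 1 · min R +∞ — 2
3 of 15 · bbb · max L 2 · min R +∞ — 3
4 of 15 · bbbr · max L 2 · min R 3 — 5/2
5 of 15 · bbbrr · max L 2 · min R 5/2 — 9/4
6 of 15 · bbbrrb · max L 9/4 · min R 5/2 — 19/8
7 of 15 · bbbrrbr · max L 9/4 · min R 19/8 — 37/16
8 of 15 · bbbrrbrb · max L 37/16 · min R 19/8 — 75/32
9 of 15 · bbbrrbrbb · max L 75/32 · min R 19/8 — 151/64
10 of 15 · bbbrrbrbbb · max L 151/64 · min R 19/8 — 303/128
11 of 15 · bbbrrbrbbbr · max L 151/64 · min R 303/128 — 605/256
12 of 15 · bbbrrbrbbbrb · max L 605/256 · min R 303/128 — 1211/512
13 of 15 · bbbrrbrbbbrbr · max L 605/256 · min R 1211/512 — 2421/1024
14 of 15 · bbbrrbrbbbrbrb · max L 2421/1024 · min R 1211/512 — 4843/2048
15 of 15 · bbbrrbrbbbrbrbb · max L 4843/2048 · min R 1211/512 — 9687/4096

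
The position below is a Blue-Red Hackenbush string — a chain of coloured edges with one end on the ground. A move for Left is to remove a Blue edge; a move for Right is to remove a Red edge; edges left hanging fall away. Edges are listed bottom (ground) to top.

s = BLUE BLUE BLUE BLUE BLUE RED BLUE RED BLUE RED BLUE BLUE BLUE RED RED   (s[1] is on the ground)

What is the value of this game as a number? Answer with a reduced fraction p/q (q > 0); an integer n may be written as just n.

4793/1024

Build v(s[:k]) for k = 1..15, string s = BLUE BLUE BLUE BLUE BLUE RED BLUE RED BLUE RED BLUE BLUE BLUE RED RED.
v(B) = { 0 |  } — 1
v(BB) = { 0, 1 |  } — 2
v(BBB) = { 0, 1, 2 |  } — 3
v(BBBB) = { 0, 1, 2, 3 |  } — 4
v(BBBBB) = { 0, 1, 2, 3, 4 |  } — 5
v(BBBBBR) = { 0, 1, 2, 3, 4 | 5 } — 9/2
v(BBBBBRB) = { 0, 1, 2, 3, 4, 9/2 | 5 } — 19/4
v(BBBBBRBR) = { 0, 1, 2, 3, 4, 9/2 | 19/4, 5 } — 37/8
v(BBBBBRBRB) = { 0, 1, 2, 3, 4, 9/2, 37/8 | 19/4, 5 } — 75/16
v(BBBBBRBRBR) = { 0, 1, 2, 3, 4, 9/2, 37/8 | 75/16, 19/4, 5 } — 149/32
v(BBBBBRBRBRB) = { 0, 1, 2, 3, 4, 9/2, 37/8, 149/32 | 75/16, 19/4, 5 } — 299/64
v(BBBBBRBRBRBB) = { 0, 1, 2, 3, 4, 9/2, 37/8, 149/32, 299/64 | 75/16, 19/4, 5 } — 599/128
v(BBBBBRBRBRBBB) = { 0, 1, 2, 3, 4, 9/2, 37/8, 149/32, 299/64, 599/128 | 75/16, 19/4, 5 } — 1199/256
v(BBBBBRBRBRBBBR) = { 0, 1, 2, 3, 4, 9/2, 37/8, 149/32, 299/64, 599/128 | 1199/256, 75/16, 19/4, 5 } — 2397/512
v(BBBBBRBRBRBBBRR) = { 0, 1, 2, 3, 4, 9/2, 37/8, 149/32, 299/64, 599/128 | 2397/512, 1199/256, 75/16, 19/4, 5 } — 4793/1024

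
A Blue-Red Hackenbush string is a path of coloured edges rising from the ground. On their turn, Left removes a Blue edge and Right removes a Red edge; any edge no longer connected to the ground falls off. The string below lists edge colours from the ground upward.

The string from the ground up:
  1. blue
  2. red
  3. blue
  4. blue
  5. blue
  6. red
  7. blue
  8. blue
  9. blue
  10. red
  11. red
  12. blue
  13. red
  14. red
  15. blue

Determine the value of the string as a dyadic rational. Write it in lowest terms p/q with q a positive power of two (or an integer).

15251/16384

edge 1 of 15 (blue): { 0 | · } ⇒ 1
edge 2 of 15 (red): { 0 | 1 } ⇒ 1/2
edge 3 of 15 (blue): { 0; 1/2 | 1 } ⇒ 3/4
edge 4 of 15 (blue): { 0; 1/2; 3/4 | 1 } ⇒ 7/8
edge 5 of 15 (blue): { 0; 1/2; 3/4; 7/8 | 1 } ⇒ 15/16
edge 6 of 15 (red): { 0; 1/2; 3/4; 7/8 | 15/16; 1 } ⇒ 29/32
edge 7 of 15 (blue): { 0; 1/2; 3/4; 7/8; 29/32 | 15/16; 1 } ⇒ 59/64
edge 8 of 15 (blue): { 0; 1/2; 3/4; 7/8; 29/32; 59/64 | 15/16; 1 } ⇒ 119/128
edge 9 of 15 (blue): { 0; 1/2; 3/4; 7/8; 29/32; 59/64; 119/128 | 15/16; 1 } ⇒ 239/256
edge 10 of 15 (red): { 0; 1/2; 3/4; 7/8; 29/32; 59/64; 119/128 | 239/256; 15/16; 1 } ⇒ 477/512
edge 11 of 15 (red): { 0; 1/2; 3/4; 7/8; 29/32; 59/64; 119/128 | 477/512; 239/256; 15/16; 1 } ⇒ 953/1024
edge 12 of 15 (blue): { 0; 1/2; 3/4; 7/8; 29/32; 59/64; 119/128; 953/1024 | 477/512; 239/256; 15/16; 1 } ⇒ 1907/2048
edge 13 of 15 (red): { 0; 1/2; 3/4; 7/8; 29/32; 59/64; 119/128; 953/1024 | 1907/2048; 477/512; 239/256; 15/16; 1 } ⇒ 3813/4096
edge 14 of 15 (red): { 0; 1/2; 3/4; 7/8; 29/32; 59/64; 119/128; 953/1024 | 3813/4096; 1907/2048; 477/512; 239/256; 15/16; 1 } ⇒ 7625/8192
edge 15 of 15 (blue): { 0; 1/2; 3/4; 7/8; 29/32; 59/64; 119/128; 953/1024; 7625/8192 | 3813/4096; 1907/2048; 477/512; 239/256; 15/16; 1 } ⇒ 15251/16384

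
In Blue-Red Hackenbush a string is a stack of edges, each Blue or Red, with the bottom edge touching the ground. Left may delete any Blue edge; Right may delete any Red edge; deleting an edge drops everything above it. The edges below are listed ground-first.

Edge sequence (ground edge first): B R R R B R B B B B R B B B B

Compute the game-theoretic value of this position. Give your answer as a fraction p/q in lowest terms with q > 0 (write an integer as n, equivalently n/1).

3039/16384

val(B) = { 0 | · } — 1
val(BR) = { 0 | 1 } — 1/2
val(BRR) = { 0 | 1/2, 1 } — 1/4
val(BRRR) = { 0 | 1/4, 1/2, 1 } — 1/8
val(BRRRB) = { 0, 1/8 | 1/4, 1/2, 1 } — 3/16
val(BRRRBR) = { 0, 1/8 | 3/16, 1/4, 1/2, 1 } — 5/32
val(BRRRBRB) = { 0, 1/8, 5/32 | 3/16, 1/4, 1/2, 1 } — 11/64
val(BRRRBRBB) = { 0, 1/8, 5/32, 11/64 | 3/16, 1/4, 1/2, 1 } — 23/128
val(BRRRBRBBB) = { 0, 1/8, 5/32, 11/64, 23/128 | 3/16, 1/4, 1/2, 1 } — 47/256
val(BRRRBRBBBB) = { 0, 1/8, 5/32, 11/64, 23/128, 47/256 | 3/16, 1/4, 1/2, 1 } — 95/512
val(BRRRBRBBBBR) = { 0, 1/8, 5/32, 11/64, 23/128, 47/256 | 95/512, 3/16, 1/4, 1/2, 1 } — 189/1024
val(BRRRBRBBBBRB) = { 0, 1/8, 5/32, 11/64, 23/128, 47/256, 189/1024 | 95/512, 3/16, 1/4, 1/2, 1 } — 379/2048
val(BRRRBRBBBBRBB) = { 0, 1/8, 5/32, 11/64, 23/128, 47/256, 189/1024, 379/2048 | 95/512, 3/16, 1/4, 1/2, 1 } — 759/4096
val(BRRRBRBBBBRBBB) = { 0, 1/8, 5/32, 11/64, 23/128, 47/256, 189/1024, 379/2048, 759/4096 | 95/512, 3/16, 1/4, 1/2, 1 } — 1519/8192
val(BRRRBRBBBBRBBBB) = { 0, 1/8, 5/32, 11/64, 23/128, 47/256, 189/1024, 379/2048, 759/4096, 1519/8192 | 95/512, 3/16, 1/4, 1/2, 1 } — 3039/16384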